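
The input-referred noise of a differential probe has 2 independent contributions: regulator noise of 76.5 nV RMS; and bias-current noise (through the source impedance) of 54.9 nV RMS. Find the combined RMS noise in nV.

94.2 nV

Uncorrelated sources add in power (mean-square): V_tot = √(ΣV_i²)
V_tot = √[(7.65×10⁻⁸)² + (5.49×10⁻⁸)²] = 9.42×10⁻⁸ V = 94.2 nV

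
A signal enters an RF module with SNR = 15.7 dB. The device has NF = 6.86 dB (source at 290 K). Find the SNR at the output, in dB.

8.84 dB

By definition F = SNR_in/SNR_out, so in dB: SNR_out = SNR_in − NF
SNR_out = 15.7 − 6.86 = 8.84 dB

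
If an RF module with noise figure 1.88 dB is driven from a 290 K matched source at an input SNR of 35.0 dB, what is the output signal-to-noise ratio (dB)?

33.12 dB

By definition F = SNR_in/SNR_out, so in dB: SNR_out = SNR_in − NF
SNR_out = 35.0 − 1.88 = 33.12 dB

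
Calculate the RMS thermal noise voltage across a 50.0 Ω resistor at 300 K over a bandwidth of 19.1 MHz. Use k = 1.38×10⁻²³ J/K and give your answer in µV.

3.98 µV

V_n = √(4kTRB)
4kTRB = 4 × 1.38×10⁻²³ × 300 × 5.00×10¹ × 1.91×10⁷ = 1.58×10⁻¹¹ V²
V_n = √(1.58×10⁻¹¹) = 3.98×10⁻⁶ V = 3.98 µV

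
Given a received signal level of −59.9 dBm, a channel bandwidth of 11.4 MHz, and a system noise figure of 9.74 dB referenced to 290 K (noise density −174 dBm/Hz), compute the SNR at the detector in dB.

33.8 dB

Noise floor: N = −174 + 10 log₁₀(B) + NF
10 log₁₀(1.14×10⁷) = 70.57 dB
N = −174 + 70.57 + 9.74 = −93.69 dBm
SNR = P_sig − N = −59.9 − (−93.69) = 33.79 dB → 33.8 dB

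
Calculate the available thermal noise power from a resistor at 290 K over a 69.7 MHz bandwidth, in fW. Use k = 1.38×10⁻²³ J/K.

P_n = kTB = 1.38×10⁻²³ × 290 × 6.97×10⁷ = 2.79×10⁻¹³ W = 279 fW

279 fW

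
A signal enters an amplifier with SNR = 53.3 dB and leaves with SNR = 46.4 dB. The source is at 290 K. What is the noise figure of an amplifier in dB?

6.9 dB

NF (dB) = SNR_in(dB) − SNR_out(dB) when the source is at T₀
NF = 53.3 − 46.4 = 6.9 dB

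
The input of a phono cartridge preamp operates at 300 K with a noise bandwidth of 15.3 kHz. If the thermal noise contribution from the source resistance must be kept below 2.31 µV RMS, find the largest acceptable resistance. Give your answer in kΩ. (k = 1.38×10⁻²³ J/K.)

21.1 kΩ

Johnson–Nyquist: V_n = √(4kTRB) ⇒ R = V_n² / (4kTB)
4kTB = 4 × 1.38×10⁻²³ × 300 × 1.53×10⁴ = 2.53×10⁻¹⁶
R = (2.31×10⁻⁶)² / 2.53×10⁻¹⁶ = 2.11×10⁴ Ω = 21.1 kΩ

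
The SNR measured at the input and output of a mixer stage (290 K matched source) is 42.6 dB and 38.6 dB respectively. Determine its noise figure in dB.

4.0 dB

NF (dB) = SNR_in(dB) − SNR_out(dB) when the source is at T₀
NF = 42.6 − 38.6 = 4.0 dB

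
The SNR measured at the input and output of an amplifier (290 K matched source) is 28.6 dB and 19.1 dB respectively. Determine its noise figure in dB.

NF (dB) = SNR_in(dB) − SNR_out(dB) when the source is at T₀
NF = 28.6 − 19.1 = 9.5 dB

9.5 dB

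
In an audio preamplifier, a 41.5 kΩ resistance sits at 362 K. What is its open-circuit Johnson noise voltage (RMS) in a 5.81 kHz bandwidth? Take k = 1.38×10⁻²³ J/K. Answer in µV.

V_n = √(4kTRB)
4kTRB = 4 × 1.38×10⁻²³ × 362 × 4.15×10⁴ × 5.81×10³ = 4.82×10⁻¹² V²
V_n = √(4.82×10⁻¹²) = 2.20×10⁻⁶ V = 2.20 µV

2.20 µV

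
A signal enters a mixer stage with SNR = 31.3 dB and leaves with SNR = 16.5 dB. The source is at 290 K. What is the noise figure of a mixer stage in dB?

NF (dB) = SNR_in(dB) − SNR_out(dB) when the source is at T₀
NF = 31.3 − 16.5 = 14.8 dB

14.8 dB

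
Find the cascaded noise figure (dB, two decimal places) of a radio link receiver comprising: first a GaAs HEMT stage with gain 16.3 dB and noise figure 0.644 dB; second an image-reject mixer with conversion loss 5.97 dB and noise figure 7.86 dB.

1.07 dB

Convert to linear (a loss of L dB is a gain of −L dB): F_i = 10^(NF_i/10), G_i = 10^(G_i,dB/10)
  Stage 1: F_1 = 10^(0.644/10) = 1.160, G_1 = 10^(16.3/10) = 42.66
  Stage 2: F_2 = 10^(7.86/10) = 6.109, G_2 = 10^(−5.97/10) = 0.2529
Friis cascade:
  F = 1.160 + (6.109 − 1)/42.66 = 1.280
NF = 10 log₁₀(1.280) = 1.07 dB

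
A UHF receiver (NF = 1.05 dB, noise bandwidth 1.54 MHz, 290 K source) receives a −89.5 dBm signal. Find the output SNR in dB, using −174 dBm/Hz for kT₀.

21.6 dB

Noise floor: N = −174 + 10 log₁₀(B) + NF
10 log₁₀(1.54×10⁶) = 61.88 dB
N = −174 + 61.88 + 1.05 = −111.07 dBm
SNR = P_sig − N = −89.5 − (−111.07) = 21.57 dB → 21.6 dB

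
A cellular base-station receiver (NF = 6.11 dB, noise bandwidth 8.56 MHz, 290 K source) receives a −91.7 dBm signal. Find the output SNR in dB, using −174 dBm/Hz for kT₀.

Noise floor: N = −174 + 10 log₁₀(B) + NF
10 log₁₀(8.56×10⁶) = 69.32 dB
N = −174 + 69.32 + 6.11 = −98.57 dBm
SNR = P_sig − N = −91.7 − (−98.57) = 6.87 dB → 6.9 dB

6.9 dB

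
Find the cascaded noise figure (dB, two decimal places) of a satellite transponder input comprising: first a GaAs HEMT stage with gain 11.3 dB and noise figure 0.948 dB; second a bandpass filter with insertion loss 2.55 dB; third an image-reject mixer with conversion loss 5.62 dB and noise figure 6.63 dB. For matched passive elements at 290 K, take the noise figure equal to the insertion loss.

Convert to linear (a loss of L dB is a gain of −L dB): F_i = 10^(NF_i/10), G_i = 10^(G_i,dB/10)
  Stage 1: F_1 = 10^(0.948/10) = 1.244, G_1 = 10^(11.3/10) = 13.49
  Stage 2: F_2 = 10^(2.55/10) = 1.799, G_2 = 10^(−2.55/10) = 0.5559
  Stage 3: F_3 = 10^(6.63/10) = 4.603, G_3 = 10^(−5.62/10) = 0.2742
Friis cascade:
  F = 1.244 + (1.799 − 1)/13.49 + (4.603 − 1)/7.499 = 1.784
NF = 10 log₁₀(1.784) = 2.51 dB

2.51 dB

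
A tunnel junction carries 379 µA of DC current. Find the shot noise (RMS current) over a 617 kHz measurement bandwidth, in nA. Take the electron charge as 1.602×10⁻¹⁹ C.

I_n = √(2qI·B)
2qI·B = 2 × 1.602×10⁻¹⁹ × 3.79×10⁻⁴ × 6.17×10⁵ = 7.49×10⁻¹⁷ A²
I_n = √(7.49×10⁻¹⁷) = 8.66×10⁻⁹ A = 8.66 nA

8.66 nA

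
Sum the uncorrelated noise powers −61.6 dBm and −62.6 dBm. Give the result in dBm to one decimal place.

Convert to linear, add, convert back:
P₁ = 6.92×10⁻¹⁰ W, P₂ = 5.50×10⁻¹⁰ W
P_tot = 1.24×10⁻⁹ W → 10 log₁₀(P_tot / 10⁻³) = −59.1 dBm

−59.1 dBm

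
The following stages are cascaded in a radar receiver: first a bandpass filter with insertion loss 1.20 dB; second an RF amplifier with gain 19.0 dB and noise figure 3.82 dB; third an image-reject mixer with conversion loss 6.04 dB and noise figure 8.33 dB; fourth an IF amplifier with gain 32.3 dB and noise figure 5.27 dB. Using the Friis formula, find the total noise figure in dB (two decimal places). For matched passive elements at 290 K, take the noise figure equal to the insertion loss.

5.35 dB

Convert to linear (a loss of L dB is a gain of −L dB): F_i = 10^(NF_i/10), G_i = 10^(G_i,dB/10)
  Stage 1: F_1 = 10^(1.20/10) = 1.318, G_1 = 10^(−1.20/10) = 0.7586
  Stage 2: F_2 = 10^(3.82/10) = 2.410, G_2 = 10^(19.0/10) = 79.43
  Stage 3: F_3 = 10^(8.33/10) = 6.808, G_3 = 10^(−6.04/10) = 0.2489
  Stage 4: F_4 = 10^(5.27/10) = 3.365, G_4 = 10^(32.3/10) = 1698
Friis cascade:
  F = 1.318 + (2.410 − 1)/0.7586 + (6.808 − 1)/60.26 + (3.365 − 1)/15.00 = 3.431
NF = 10 log₁₀(3.431) = 5.35 dB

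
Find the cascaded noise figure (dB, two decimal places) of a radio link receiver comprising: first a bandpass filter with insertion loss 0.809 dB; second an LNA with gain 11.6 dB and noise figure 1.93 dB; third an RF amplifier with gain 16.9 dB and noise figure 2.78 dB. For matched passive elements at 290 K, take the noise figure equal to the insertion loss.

2.91 dB

Convert to linear (a loss of L dB is a gain of −L dB): F_i = 10^(NF_i/10), G_i = 10^(G_i,dB/10)
  Stage 1: F_1 = 10^(0.809/10) = 1.205, G_1 = 10^(−0.809/10) = 0.8300
  Stage 2: F_2 = 10^(1.93/10) = 1.560, G_2 = 10^(11.6/10) = 14.45
  Stage 3: F_3 = 10^(2.78/10) = 1.897, G_3 = 10^(16.9/10) = 48.98
Friis cascade:
  F = 1.205 + (1.560 − 1)/0.8300 + (1.897 − 1)/12.00 = 1.954
NF = 10 log₁₀(1.954) = 2.91 dB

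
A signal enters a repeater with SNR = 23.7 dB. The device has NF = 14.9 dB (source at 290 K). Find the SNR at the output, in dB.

8.8 dB

By definition F = SNR_in/SNR_out, so in dB: SNR_out = SNR_in − NF
SNR_out = 23.7 − 14.9 = 8.8 dB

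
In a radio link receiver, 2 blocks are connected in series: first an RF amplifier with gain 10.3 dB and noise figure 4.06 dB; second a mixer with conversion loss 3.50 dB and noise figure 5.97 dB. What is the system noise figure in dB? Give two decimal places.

Convert to linear (a loss of L dB is a gain of −L dB): F_i = 10^(NF_i/10), G_i = 10^(G_i,dB/10)
  Stage 1: F_1 = 10^(4.06/10) = 2.547, G_1 = 10^(10.3/10) = 10.72
  Stage 2: F_2 = 10^(5.97/10) = 3.954, G_2 = 10^(−3.50/10) = 0.4467
Friis cascade:
  F = 2.547 + (3.954 − 1)/10.72 = 2.822
NF = 10 log₁₀(2.822) = 4.51 dB

4.51 dB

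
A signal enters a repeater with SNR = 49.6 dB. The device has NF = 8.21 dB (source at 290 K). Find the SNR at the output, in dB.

By definition F = SNR_in/SNR_out, so in dB: SNR_out = SNR_in − NF
SNR_out = 49.6 − 8.21 = 41.39 dB

41.39 dB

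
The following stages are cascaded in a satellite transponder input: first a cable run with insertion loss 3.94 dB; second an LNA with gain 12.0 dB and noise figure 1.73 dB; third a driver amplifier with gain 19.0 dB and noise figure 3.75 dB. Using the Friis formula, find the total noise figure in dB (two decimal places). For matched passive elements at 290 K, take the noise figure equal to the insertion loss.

Convert to linear (a loss of L dB is a gain of −L dB): F_i = 10^(NF_i/10), G_i = 10^(G_i,dB/10)
  Stage 1: F_1 = 10^(3.94/10) = 2.477, G_1 = 10^(−3.94/10) = 0.4036
  Stage 2: F_2 = 10^(1.73/10) = 1.489, G_2 = 10^(12.0/10) = 15.85
  Stage 3: F_3 = 10^(3.75/10) = 2.371, G_3 = 10^(19.0/10) = 79.43
Friis cascade:
  F = 2.477 + (1.489 − 1)/0.4036 + (2.371 − 1)/6.397 = 3.904
NF = 10 log₁₀(3.904) = 5.92 dB

5.92 dB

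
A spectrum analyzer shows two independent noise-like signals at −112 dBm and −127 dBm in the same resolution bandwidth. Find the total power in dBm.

−111.9 dBm

Convert to linear, add, convert back:
P₁ = 6.31×10⁻¹⁵ W, P₂ = 2.00×10⁻¹⁶ W
P_tot = 6.51×10⁻¹⁵ W → 10 log₁₀(P_tot / 10⁻³) = −111.9 dBm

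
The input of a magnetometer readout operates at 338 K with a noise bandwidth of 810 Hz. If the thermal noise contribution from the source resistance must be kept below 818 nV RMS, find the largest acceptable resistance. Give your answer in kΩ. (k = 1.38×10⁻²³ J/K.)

Johnson–Nyquist: V_n = √(4kTRB) ⇒ R = V_n² / (4kTB)
4kTB = 4 × 1.38×10⁻²³ × 338 × 8.10×10² = 1.51×10⁻¹⁷
R = (8.18×10⁻⁷)² / 1.51×10⁻¹⁷ = 4.43×10⁴ Ω = 44.3 kΩ

44.3 kΩ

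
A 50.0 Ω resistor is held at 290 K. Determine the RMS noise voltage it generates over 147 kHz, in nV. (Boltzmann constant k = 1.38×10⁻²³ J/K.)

343 nV

V_n = √(4kTRB)
4kTRB = 4 × 1.38×10⁻²³ × 290 × 5.00×10¹ × 1.47×10⁵ = 1.18×10⁻¹³ V²
V_n = √(1.18×10⁻¹³) = 3.43×10⁻⁷ V = 343 nV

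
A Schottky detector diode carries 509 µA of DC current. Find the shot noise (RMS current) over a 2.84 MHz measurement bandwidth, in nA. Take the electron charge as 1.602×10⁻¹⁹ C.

I_n = √(2qI·B)
2qI·B = 2 × 1.602×10⁻¹⁹ × 5.09×10⁻⁴ × 2.84×10⁶ = 4.63×10⁻¹⁶ A²
I_n = √(4.63×10⁻¹⁶) = 2.15×10⁻⁸ A = 21.5 nA

21.5 nA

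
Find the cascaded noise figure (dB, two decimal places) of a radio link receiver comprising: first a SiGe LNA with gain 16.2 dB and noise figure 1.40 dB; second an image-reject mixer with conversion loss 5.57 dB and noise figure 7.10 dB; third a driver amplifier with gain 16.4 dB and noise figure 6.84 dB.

Convert to linear (a loss of L dB is a gain of −L dB): F_i = 10^(NF_i/10), G_i = 10^(G_i,dB/10)
  Stage 1: F_1 = 10^(1.40/10) = 1.380, G_1 = 10^(16.2/10) = 41.69
  Stage 2: F_2 = 10^(7.10/10) = 5.129, G_2 = 10^(−5.57/10) = 0.2773
  Stage 3: F_3 = 10^(6.84/10) = 4.831, G_3 = 10^(16.4/10) = 43.65
Friis cascade:
  F = 1.380 + (5.129 − 1)/41.69 + (4.831 − 1)/11.56 = 1.811
NF = 10 log₁₀(1.811) = 2.58 dB

2.58 dB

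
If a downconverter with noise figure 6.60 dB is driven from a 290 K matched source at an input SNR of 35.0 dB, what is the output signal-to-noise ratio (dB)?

28.40 dB

By definition F = SNR_in/SNR_out, so in dB: SNR_out = SNR_in − NF
SNR_out = 35.0 − 6.60 = 28.40 dB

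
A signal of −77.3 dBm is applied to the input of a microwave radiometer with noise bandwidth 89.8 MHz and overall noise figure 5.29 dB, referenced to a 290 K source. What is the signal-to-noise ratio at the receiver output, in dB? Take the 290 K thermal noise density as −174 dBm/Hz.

11.9 dB

Noise floor: N = −174 + 10 log₁₀(B) + NF
10 log₁₀(8.98×10⁷) = 79.53 dB
N = −174 + 79.53 + 5.29 = −89.18 dBm
SNR = P_sig − N = −77.3 − (−89.18) = 11.88 dB → 11.9 dB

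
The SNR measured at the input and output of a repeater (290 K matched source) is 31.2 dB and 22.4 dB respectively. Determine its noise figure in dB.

NF (dB) = SNR_in(dB) − SNR_out(dB) when the source is at T₀
NF = 31.2 − 22.4 = 8.8 dB

8.8 dB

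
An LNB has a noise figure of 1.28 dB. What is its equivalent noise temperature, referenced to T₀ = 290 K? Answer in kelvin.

F = 10^(1.28/10) = 1.34276
T_e = (F − 1)·T₀ = (1.34276 − 1) × 290 = 99.4 K

99.4 K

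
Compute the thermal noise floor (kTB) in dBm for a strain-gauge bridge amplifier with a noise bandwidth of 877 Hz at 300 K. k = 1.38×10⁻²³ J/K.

P_n = kTB = 1.38×10⁻²³ × 300 × 8.77×10² = 3.63×10⁻¹⁸ W
In dBm: 10 log₁₀(3.63×10⁻¹⁸ / 10⁻³) = −144.4 dBm

−144.4 dBm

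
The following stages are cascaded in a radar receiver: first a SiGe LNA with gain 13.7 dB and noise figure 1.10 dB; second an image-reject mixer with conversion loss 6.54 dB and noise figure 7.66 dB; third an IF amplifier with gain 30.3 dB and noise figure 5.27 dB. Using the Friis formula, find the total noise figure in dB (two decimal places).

Convert to linear (a loss of L dB is a gain of −L dB): F_i = 10^(NF_i/10), G_i = 10^(G_i,dB/10)
  Stage 1: F_1 = 10^(1.10/10) = 1.288, G_1 = 10^(13.7/10) = 23.44
  Stage 2: F_2 = 10^(7.66/10) = 5.834, G_2 = 10^(−6.54/10) = 0.2218
  Stage 3: F_3 = 10^(5.27/10) = 3.365, G_3 = 10^(30.3/10) = 1072
Friis cascade:
  F = 1.288 + (5.834 − 1)/23.44 + (3.365 − 1)/5.200 = 1.949
NF = 10 log₁₀(1.949) = 2.90 dB

2.90 dB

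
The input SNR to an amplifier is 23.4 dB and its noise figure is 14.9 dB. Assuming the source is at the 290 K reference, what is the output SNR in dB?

8.5 dB

By definition F = SNR_in/SNR_out, so in dB: SNR_out = SNR_in − NF
SNR_out = 23.4 − 14.9 = 8.5 dB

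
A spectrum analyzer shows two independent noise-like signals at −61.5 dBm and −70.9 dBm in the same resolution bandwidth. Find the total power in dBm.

Convert to linear, add, convert back:
P₁ = 7.08×10⁻¹⁰ W, P₂ = 8.13×10⁻¹¹ W
P_tot = 7.89×10⁻¹⁰ W → 10 log₁₀(P_tot / 10⁻³) = −61.0 dBm

−61.0 dBm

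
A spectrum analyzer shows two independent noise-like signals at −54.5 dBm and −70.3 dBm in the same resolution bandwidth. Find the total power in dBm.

−54.4 dBm

Convert to linear, add, convert back:
P₁ = 3.55×10⁻⁹ W, P₂ = 9.33×10⁻¹¹ W
P_tot = 3.64×10⁻⁹ W → 10 log₁₀(P_tot / 10⁻³) = −54.4 dBm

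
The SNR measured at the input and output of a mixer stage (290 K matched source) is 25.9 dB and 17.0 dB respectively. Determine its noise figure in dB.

8.9 dB

NF (dB) = SNR_in(dB) − SNR_out(dB) when the source is at T₀
NF = 25.9 − 17.0 = 8.9 dB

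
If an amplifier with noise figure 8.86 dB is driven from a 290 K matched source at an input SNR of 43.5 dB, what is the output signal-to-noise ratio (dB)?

34.64 dB

By definition F = SNR_in/SNR_out, so in dB: SNR_out = SNR_in − NF
SNR_out = 43.5 − 8.86 = 34.64 dB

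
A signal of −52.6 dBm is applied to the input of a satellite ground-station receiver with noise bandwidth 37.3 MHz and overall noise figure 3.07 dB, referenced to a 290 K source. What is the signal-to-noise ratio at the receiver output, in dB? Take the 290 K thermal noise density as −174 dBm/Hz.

42.6 dB

Noise floor: N = −174 + 10 log₁₀(B) + NF
10 log₁₀(3.73×10⁷) = 75.72 dB
N = −174 + 75.72 + 3.07 = −95.21 dBm
SNR = P_sig − N = −52.6 − (−95.21) = 42.61 dB → 42.6 dB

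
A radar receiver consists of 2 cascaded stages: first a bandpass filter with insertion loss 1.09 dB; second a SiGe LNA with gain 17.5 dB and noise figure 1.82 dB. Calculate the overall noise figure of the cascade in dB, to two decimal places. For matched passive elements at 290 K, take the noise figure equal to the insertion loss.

2.91 dB

Convert to linear (a loss of L dB is a gain of −L dB): F_i = 10^(NF_i/10), G_i = 10^(G_i,dB/10)
  Stage 1: F_1 = 10^(1.09/10) = 1.285, G_1 = 10^(−1.09/10) = 0.7780
  Stage 2: F_2 = 10^(1.82/10) = 1.521, G_2 = 10^(17.5/10) = 56.23
Friis cascade:
  F = 1.285 + (1.521 − 1)/0.7780 = 1.954
NF = 10 log₁₀(1.954) = 2.91 dB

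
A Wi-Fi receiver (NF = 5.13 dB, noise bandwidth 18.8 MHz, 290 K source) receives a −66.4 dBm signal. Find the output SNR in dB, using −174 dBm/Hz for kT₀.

Noise floor: N = −174 + 10 log₁₀(B) + NF
10 log₁₀(1.88×10⁷) = 72.74 dB
N = −174 + 72.74 + 5.13 = −96.13 dBm
SNR = P_sig − N = −66.4 − (−96.13) = 29.73 dB → 29.7 dB

29.7 dB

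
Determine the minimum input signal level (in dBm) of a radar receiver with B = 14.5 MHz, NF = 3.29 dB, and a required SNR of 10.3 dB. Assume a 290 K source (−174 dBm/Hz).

Sensitivity = −174 + 10 log₁₀(B) + NF + SNR_min
= −174 + 71.61 + 3.29 + 10.3
= −88.80 dBm → −88.8 dBm

−88.8 dBm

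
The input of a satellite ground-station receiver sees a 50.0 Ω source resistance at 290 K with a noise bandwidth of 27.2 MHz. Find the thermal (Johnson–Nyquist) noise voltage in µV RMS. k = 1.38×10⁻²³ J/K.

V_n = √(4kTRB)
4kTRB = 4 × 1.38×10⁻²³ × 290 × 5.00×10¹ × 2.72×10⁷ = 2.18×10⁻¹¹ V²
V_n = √(2.18×10⁻¹¹) = 4.67×10⁻⁶ V = 4.67 µV

4.67 µV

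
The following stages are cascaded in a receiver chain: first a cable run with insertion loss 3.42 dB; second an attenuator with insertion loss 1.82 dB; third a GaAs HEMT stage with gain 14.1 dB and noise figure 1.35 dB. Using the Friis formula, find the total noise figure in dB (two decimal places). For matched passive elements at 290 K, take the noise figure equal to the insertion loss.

6.59 dB

Convert to linear (a loss of L dB is a gain of −L dB): F_i = 10^(NF_i/10), G_i = 10^(G_i,dB/10)
  Stage 1: F_1 = 10^(3.42/10) = 2.198, G_1 = 10^(−3.42/10) = 0.4550
  Stage 2: F_2 = 10^(1.82/10) = 1.521, G_2 = 10^(−1.82/10) = 0.6577
  Stage 3: F_3 = 10^(1.35/10) = 1.365, G_3 = 10^(14.1/10) = 25.70
Friis cascade:
  F = 2.198 + (1.521 − 1)/0.4550 + (1.365 − 1)/0.2992 = 4.560
NF = 10 log₁₀(4.560) = 6.59 dB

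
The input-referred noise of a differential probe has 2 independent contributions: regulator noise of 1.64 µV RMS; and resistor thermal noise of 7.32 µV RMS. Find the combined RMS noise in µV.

7.50 µV

Uncorrelated sources add in power (mean-square): V_tot = √(ΣV_i²)
V_tot = √[(1.64×10⁻⁶)² + (7.32×10⁻⁶)²] = 7.50×10⁻⁶ V = 7.50 µV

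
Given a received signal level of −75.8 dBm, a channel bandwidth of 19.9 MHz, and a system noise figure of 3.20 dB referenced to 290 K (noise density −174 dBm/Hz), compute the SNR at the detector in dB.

22.0 dB

Noise floor: N = −174 + 10 log₁₀(B) + NF
10 log₁₀(1.99×10⁷) = 72.99 dB
N = −174 + 72.99 + 3.20 = −97.81 dBm
SNR = P_sig − N = −75.8 − (−97.81) = 22.01 dB → 22.0 dB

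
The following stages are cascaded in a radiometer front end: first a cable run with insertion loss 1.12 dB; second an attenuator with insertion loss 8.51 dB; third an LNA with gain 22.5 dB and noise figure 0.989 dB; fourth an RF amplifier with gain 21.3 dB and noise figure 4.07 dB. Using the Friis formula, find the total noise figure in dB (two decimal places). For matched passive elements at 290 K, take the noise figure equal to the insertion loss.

10.65 dB

Convert to linear (a loss of L dB is a gain of −L dB): F_i = 10^(NF_i/10), G_i = 10^(G_i,dB/10)
  Stage 1: F_1 = 10^(1.12/10) = 1.294, G_1 = 10^(−1.12/10) = 0.7727
  Stage 2: F_2 = 10^(8.51/10) = 7.096, G_2 = 10^(−8.51/10) = 0.1409
  Stage 3: F_3 = 10^(0.989/10) = 1.256, G_3 = 10^(22.5/10) = 177.8
  Stage 4: F_4 = 10^(4.07/10) = 2.553, G_4 = 10^(21.3/10) = 134.9
Friis cascade:
  F = 1.294 + (7.096 − 1)/0.7727 + (1.256 − 1)/0.1089 + (2.553 − 1)/19.36 = 11.61
NF = 10 log₁₀(11.61) = 10.65 dB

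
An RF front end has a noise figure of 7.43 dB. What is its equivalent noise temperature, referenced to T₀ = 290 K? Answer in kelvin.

1315 K

F = 10^(7.43/10) = 5.5335
T_e = (F − 1)·T₀ = (5.5335 − 1) × 290 = 1315 K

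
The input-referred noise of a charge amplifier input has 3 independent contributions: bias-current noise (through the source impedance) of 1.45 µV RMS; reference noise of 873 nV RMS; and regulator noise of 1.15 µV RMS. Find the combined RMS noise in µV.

2.05 µV

Uncorrelated sources add in power (mean-square): V_tot = √(ΣV_i²)
V_tot = √[(1.45×10⁻⁶)² + (8.73×10⁻⁷)² + (1.15×10⁻⁶)²] = 2.05×10⁻⁶ V = 2.05 µV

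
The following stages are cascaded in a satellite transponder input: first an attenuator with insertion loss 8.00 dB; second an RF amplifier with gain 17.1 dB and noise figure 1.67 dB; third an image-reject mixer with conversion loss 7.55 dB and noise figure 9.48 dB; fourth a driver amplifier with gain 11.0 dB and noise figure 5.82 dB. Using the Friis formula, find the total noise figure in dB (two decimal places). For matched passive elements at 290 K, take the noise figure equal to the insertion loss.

Convert to linear (a loss of L dB is a gain of −L dB): F_i = 10^(NF_i/10), G_i = 10^(G_i,dB/10)
  Stage 1: F_1 = 10^(8.00/10) = 6.310, G_1 = 10^(−8.00/10) = 0.1585
  Stage 2: F_2 = 10^(1.67/10) = 1.469, G_2 = 10^(17.1/10) = 51.29
  Stage 3: F_3 = 10^(9.48/10) = 8.872, G_3 = 10^(−7.55/10) = 0.1758
  Stage 4: F_4 = 10^(5.82/10) = 3.819, G_4 = 10^(11.0/10) = 12.59
Friis cascade:
  F = 6.310 + (1.469 − 1)/0.1585 + (8.872 − 1)/8.128 + (3.819 − 1)/1.429 = 12.21
NF = 10 log₁₀(12.21) = 10.87 dB

10.87 dB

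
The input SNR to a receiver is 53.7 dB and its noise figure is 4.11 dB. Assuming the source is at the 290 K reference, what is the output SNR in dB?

49.59 dB

By definition F = SNR_in/SNR_out, so in dB: SNR_out = SNR_in − NF
SNR_out = 53.7 − 4.11 = 49.59 dB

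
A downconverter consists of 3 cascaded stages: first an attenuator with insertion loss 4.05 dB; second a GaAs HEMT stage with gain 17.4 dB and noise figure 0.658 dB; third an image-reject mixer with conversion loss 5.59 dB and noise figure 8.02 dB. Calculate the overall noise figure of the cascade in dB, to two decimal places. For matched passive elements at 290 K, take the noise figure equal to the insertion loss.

Convert to linear (a loss of L dB is a gain of −L dB): F_i = 10^(NF_i/10), G_i = 10^(G_i,dB/10)
  Stage 1: F_1 = 10^(4.05/10) = 2.541, G_1 = 10^(−4.05/10) = 0.3936
  Stage 2: F_2 = 10^(0.658/10) = 1.164, G_2 = 10^(17.4/10) = 54.95
  Stage 3: F_3 = 10^(8.02/10) = 6.339, G_3 = 10^(−5.59/10) = 0.2761
Friis cascade:
  F = 2.541 + (1.164 − 1)/0.3936 + (6.339 − 1)/21.63 = 3.204
NF = 10 log₁₀(3.204) = 5.06 dB

5.06 dB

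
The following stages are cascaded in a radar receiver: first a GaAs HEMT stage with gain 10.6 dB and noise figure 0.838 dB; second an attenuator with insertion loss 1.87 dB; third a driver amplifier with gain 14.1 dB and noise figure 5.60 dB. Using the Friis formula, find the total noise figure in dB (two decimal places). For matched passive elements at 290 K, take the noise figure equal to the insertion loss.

Convert to linear (a loss of L dB is a gain of −L dB): F_i = 10^(NF_i/10), G_i = 10^(G_i,dB/10)
  Stage 1: F_1 = 10^(0.838/10) = 1.213, G_1 = 10^(10.6/10) = 11.48
  Stage 2: F_2 = 10^(1.87/10) = 1.538, G_2 = 10^(−1.87/10) = 0.6501
  Stage 3: F_3 = 10^(5.60/10) = 3.631, G_3 = 10^(14.1/10) = 25.70
Friis cascade:
  F = 1.213 + (1.538 − 1)/11.48 + (3.631 − 1)/7.464 = 1.612
NF = 10 log₁₀(1.612) = 2.07 dB

2.07 dB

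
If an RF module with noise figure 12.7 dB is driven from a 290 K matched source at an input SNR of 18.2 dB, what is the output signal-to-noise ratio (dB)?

By definition F = SNR_in/SNR_out, so in dB: SNR_out = SNR_in − NF
SNR_out = 18.2 − 12.7 = 5.5 dB

5.5 dB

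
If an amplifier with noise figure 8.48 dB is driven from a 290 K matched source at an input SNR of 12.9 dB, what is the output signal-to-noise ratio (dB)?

By definition F = SNR_in/SNR_out, so in dB: SNR_out = SNR_in − NF
SNR_out = 12.9 − 8.48 = 4.42 dB

4.42 dB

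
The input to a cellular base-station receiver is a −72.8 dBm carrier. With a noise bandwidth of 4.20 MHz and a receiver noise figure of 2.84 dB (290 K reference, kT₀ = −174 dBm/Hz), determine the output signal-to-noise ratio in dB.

32.1 dB

Noise floor: N = −174 + 10 log₁₀(B) + NF
10 log₁₀(4.20×10⁶) = 66.23 dB
N = −174 + 66.23 + 2.84 = −104.93 dBm
SNR = P_sig − N = −72.8 − (−104.93) = 32.13 dB → 32.1 dB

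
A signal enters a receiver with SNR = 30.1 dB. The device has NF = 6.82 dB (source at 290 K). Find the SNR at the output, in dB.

By definition F = SNR_in/SNR_out, so in dB: SNR_out = SNR_in − NF
SNR_out = 30.1 − 6.82 = 23.28 dB

23.28 dB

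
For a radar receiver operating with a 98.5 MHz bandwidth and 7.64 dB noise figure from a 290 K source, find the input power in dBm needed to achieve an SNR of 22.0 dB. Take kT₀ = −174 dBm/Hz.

−64.4 dBm

Sensitivity = −174 + 10 log₁₀(B) + NF + SNR_min
= −174 + 79.93 + 7.64 + 22.0
= −64.43 dBm → −64.4 dBm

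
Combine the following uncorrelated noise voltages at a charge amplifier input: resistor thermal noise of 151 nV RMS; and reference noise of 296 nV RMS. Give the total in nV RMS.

Uncorrelated sources add in power (mean-square): V_tot = √(ΣV_i²)
V_tot = √[(1.51×10⁻⁷)² + (2.96×10⁻⁷)²] = 3.32×10⁻⁷ V = 332 nV

332 nV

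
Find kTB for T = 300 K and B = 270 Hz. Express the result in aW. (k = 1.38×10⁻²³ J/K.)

P_n = kTB = 1.38×10⁻²³ × 300 × 2.70×10² = 1.12×10⁻¹⁸ W = 1.12 aW

1.12 aW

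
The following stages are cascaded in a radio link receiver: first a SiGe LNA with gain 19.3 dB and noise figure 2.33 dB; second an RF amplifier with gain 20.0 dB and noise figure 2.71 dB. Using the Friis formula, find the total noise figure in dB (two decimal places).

2.36 dB

Convert to linear (a loss of L dB is a gain of −L dB): F_i = 10^(NF_i/10), G_i = 10^(G_i,dB/10)
  Stage 1: F_1 = 10^(2.33/10) = 1.710, G_1 = 10^(19.3/10) = 85.11
  Stage 2: F_2 = 10^(2.71/10) = 1.866, G_2 = 10^(20.0/10) = 100.0
Friis cascade:
  F = 1.710 + (1.866 − 1)/85.11 = 1.720
NF = 10 log₁₀(1.720) = 2.36 dB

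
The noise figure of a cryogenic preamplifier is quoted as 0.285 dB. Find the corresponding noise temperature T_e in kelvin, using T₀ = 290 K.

19.7 K

F = 10^(0.285/10) = 1.06782
T_e = (F − 1)·T₀ = (1.06782 − 1) × 290 = 19.7 K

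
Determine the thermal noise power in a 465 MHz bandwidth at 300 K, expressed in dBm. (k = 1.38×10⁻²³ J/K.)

P_n = kTB = 1.38×10⁻²³ × 300 × 4.65×10⁸ = 1.93×10⁻¹² W
In dBm: 10 log₁₀(1.93×10⁻¹² / 10⁻³) = −87.2 dBm

−87.2 dBm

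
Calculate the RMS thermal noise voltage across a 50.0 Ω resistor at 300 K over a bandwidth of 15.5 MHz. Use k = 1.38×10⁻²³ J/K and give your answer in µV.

3.58 µV

V_n = √(4kTRB)
4kTRB = 4 × 1.38×10⁻²³ × 300 × 5.00×10¹ × 1.55×10⁷ = 1.28×10⁻¹¹ V²
V_n = √(1.28×10⁻¹¹) = 3.58×10⁻⁶ V = 3.58 µV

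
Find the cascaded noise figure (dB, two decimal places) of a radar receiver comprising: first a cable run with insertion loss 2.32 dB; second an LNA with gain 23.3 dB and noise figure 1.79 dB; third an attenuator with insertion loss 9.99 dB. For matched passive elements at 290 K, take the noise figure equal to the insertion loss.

4.23 dB

Convert to linear (a loss of L dB is a gain of −L dB): F_i = 10^(NF_i/10), G_i = 10^(G_i,dB/10)
  Stage 1: F_1 = 10^(2.32/10) = 1.706, G_1 = 10^(−2.32/10) = 0.5861
  Stage 2: F_2 = 10^(1.79/10) = 1.510, G_2 = 10^(23.3/10) = 213.8
  Stage 3: F_3 = 10^(9.99/10) = 9.977, G_3 = 10^(−9.99/10) = 0.1002
Friis cascade:
  F = 1.706 + (1.510 − 1)/0.5861 + (9.977 − 1)/125.3 = 2.648
NF = 10 log₁₀(2.648) = 4.23 dB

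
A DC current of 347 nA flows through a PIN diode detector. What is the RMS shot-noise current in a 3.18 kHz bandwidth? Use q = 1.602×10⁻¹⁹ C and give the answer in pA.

18.8 pA

I_n = √(2qI·B)
2qI·B = 2 × 1.602×10⁻¹⁹ × 3.47×10⁻⁷ × 3.18×10³ = 3.54×10⁻²² A²
I_n = √(3.54×10⁻²²) = 1.88×10⁻¹¹ A = 18.8 pA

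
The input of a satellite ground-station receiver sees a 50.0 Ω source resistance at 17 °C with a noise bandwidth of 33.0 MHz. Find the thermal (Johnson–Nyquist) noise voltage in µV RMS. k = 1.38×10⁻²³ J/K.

T = 17 °C + 273.15 = 290.15 K
V_n = √(4kTRB)
4kTRB = 4 × 1.38×10⁻²³ × 290.15 × 5.00×10¹ × 3.30×10⁷ = 2.64×10⁻¹¹ V²
V_n = √(2.64×10⁻¹¹) = 5.14×10⁻⁶ V = 5.14 µV

5.14 µV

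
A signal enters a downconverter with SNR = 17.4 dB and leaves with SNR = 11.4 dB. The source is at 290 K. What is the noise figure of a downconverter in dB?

6.0 dB

NF (dB) = SNR_in(dB) − SNR_out(dB) when the source is at T₀
NF = 17.4 − 11.4 = 6.0 dB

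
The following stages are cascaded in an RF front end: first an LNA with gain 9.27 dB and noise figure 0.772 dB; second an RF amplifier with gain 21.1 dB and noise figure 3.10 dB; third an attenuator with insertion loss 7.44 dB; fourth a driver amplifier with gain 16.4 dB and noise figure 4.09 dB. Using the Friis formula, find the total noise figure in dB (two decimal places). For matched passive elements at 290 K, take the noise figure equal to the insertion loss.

Convert to linear (a loss of L dB is a gain of −L dB): F_i = 10^(NF_i/10), G_i = 10^(G_i,dB/10)
  Stage 1: F_1 = 10^(0.772/10) = 1.195, G_1 = 10^(9.27/10) = 8.453
  Stage 2: F_2 = 10^(3.10/10) = 2.042, G_2 = 10^(21.1/10) = 128.8
  Stage 3: F_3 = 10^(7.44/10) = 5.546, G_3 = 10^(−7.44/10) = 0.1803
  Stage 4: F_4 = 10^(4.09/10) = 2.564, G_4 = 10^(16.4/10) = 43.65
Friis cascade:
  F = 1.195 + (2.042 − 1)/8.453 + (5.546 − 1)/1089 + (2.564 − 1)/196.3 = 1.330
NF = 10 log₁₀(1.330) = 1.24 dB

1.24 dB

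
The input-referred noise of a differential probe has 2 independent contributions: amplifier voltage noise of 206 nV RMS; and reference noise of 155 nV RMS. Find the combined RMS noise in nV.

258 nV

Uncorrelated sources add in power (mean-square): V_tot = √(ΣV_i²)
V_tot = √[(2.06×10⁻⁷)² + (1.55×10⁻⁷)²] = 2.58×10⁻⁷ V = 258 nV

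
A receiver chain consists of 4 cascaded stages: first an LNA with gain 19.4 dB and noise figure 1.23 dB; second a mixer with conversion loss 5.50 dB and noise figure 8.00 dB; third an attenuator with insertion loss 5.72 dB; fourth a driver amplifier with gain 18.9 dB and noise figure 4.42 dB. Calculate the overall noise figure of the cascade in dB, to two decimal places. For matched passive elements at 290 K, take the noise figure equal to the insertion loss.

Convert to linear (a loss of L dB is a gain of −L dB): F_i = 10^(NF_i/10), G_i = 10^(G_i,dB/10)
  Stage 1: F_1 = 10^(1.23/10) = 1.327, G_1 = 10^(19.4/10) = 87.10
  Stage 2: F_2 = 10^(8.00/10) = 6.310, G_2 = 10^(−5.50/10) = 0.2818
  Stage 3: F_3 = 10^(5.72/10) = 3.733, G_3 = 10^(−5.72/10) = 0.2679
  Stage 4: F_4 = 10^(4.42/10) = 2.767, G_4 = 10^(18.9/10) = 77.62
Friis cascade:
  F = 1.327 + (6.310 − 1)/87.10 + (3.733 − 1)/24.55 + (2.767 − 1)/6.577 = 1.768
NF = 10 log₁₀(1.768) = 2.48 dB

2.48 dB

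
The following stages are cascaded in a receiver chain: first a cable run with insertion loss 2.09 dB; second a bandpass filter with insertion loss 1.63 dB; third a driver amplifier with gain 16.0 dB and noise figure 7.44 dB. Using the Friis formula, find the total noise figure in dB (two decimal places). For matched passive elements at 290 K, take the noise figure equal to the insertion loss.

Convert to linear (a loss of L dB is a gain of −L dB): F_i = 10^(NF_i/10), G_i = 10^(G_i,dB/10)
  Stage 1: F_1 = 10^(2.09/10) = 1.618, G_1 = 10^(−2.09/10) = 0.6180
  Stage 2: F_2 = 10^(1.63/10) = 1.455, G_2 = 10^(−1.63/10) = 0.6871
  Stage 3: F_3 = 10^(7.44/10) = 5.546, G_3 = 10^(16.0/10) = 39.81
Friis cascade:
  F = 1.618 + (1.455 − 1)/0.6180 + (5.546 − 1)/0.4246 = 13.06
NF = 10 log₁₀(13.06) = 11.16 dB

11.16 dB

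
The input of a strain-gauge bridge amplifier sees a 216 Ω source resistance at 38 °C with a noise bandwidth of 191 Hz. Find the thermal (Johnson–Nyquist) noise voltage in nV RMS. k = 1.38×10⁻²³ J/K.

T = 38 °C + 273.15 = 311.15 K
V_n = √(4kTRB)
4kTRB = 4 × 1.38×10⁻²³ × 311.15 × 2.16×10² × 1.91×10² = 7.09×10⁻¹⁶ V²
V_n = √(7.09×10⁻¹⁶) = 2.66×10⁻⁸ V = 26.6 nV

26.6 nV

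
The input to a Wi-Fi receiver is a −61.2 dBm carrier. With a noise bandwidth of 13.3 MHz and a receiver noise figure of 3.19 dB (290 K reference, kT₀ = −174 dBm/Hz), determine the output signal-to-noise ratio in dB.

38.4 dB

Noise floor: N = −174 + 10 log₁₀(B) + NF
10 log₁₀(1.33×10⁷) = 71.24 dB
N = −174 + 71.24 + 3.19 = −99.57 dBm
SNR = P_sig − N = −61.2 − (−99.57) = 38.37 dB → 38.4 dB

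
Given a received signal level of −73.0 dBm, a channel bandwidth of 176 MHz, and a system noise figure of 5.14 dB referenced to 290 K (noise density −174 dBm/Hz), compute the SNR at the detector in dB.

Noise floor: N = −174 + 10 log₁₀(B) + NF
10 log₁₀(1.76×10⁸) = 82.46 dB
N = −174 + 82.46 + 5.14 = −86.40 dBm
SNR = P_sig − N = −73.0 − (−86.40) = 13.40 dB → 13.4 dB

13.4 dB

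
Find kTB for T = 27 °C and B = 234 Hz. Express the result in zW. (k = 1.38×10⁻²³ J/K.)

969 zW

T = 27 °C + 273.15 = 300.15 K
P_n = kTB = 1.38×10⁻²³ × 300.15 × 2.34×10² = 9.69×10⁻¹⁹ W = 969 zW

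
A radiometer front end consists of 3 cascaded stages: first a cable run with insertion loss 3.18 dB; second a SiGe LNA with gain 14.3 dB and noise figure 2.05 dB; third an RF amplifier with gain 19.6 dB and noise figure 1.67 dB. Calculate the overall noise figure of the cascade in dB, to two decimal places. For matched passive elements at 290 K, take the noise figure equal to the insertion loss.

5.28 dB

Convert to linear (a loss of L dB is a gain of −L dB): F_i = 10^(NF_i/10), G_i = 10^(G_i,dB/10)
  Stage 1: F_1 = 10^(3.18/10) = 2.080, G_1 = 10^(−3.18/10) = 0.4808
  Stage 2: F_2 = 10^(2.05/10) = 1.603, G_2 = 10^(14.3/10) = 26.92
  Stage 3: F_3 = 10^(1.67/10) = 1.469, G_3 = 10^(19.6/10) = 91.20
Friis cascade:
  F = 2.080 + (1.603 − 1)/0.4808 + (1.469 − 1)/12.94 = 3.370
NF = 10 log₁₀(3.370) = 5.28 dB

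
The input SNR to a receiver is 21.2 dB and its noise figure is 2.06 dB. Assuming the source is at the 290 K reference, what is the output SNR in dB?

By definition F = SNR_in/SNR_out, so in dB: SNR_out = SNR_in − NF
SNR_out = 21.2 − 2.06 = 19.14 dB

19.14 dB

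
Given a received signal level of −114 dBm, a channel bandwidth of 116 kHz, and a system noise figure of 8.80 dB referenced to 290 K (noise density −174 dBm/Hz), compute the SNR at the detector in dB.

0.6 dB

Noise floor: N = −174 + 10 log₁₀(B) + NF
10 log₁₀(1.16×10⁵) = 50.64 dB
N = −174 + 50.64 + 8.80 = −114.56 dBm
SNR = P_sig − N = −114 − (−114.56) = 0.56 dB → 0.6 dB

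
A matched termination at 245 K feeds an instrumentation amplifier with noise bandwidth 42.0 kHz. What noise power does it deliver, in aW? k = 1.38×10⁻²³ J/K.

P_n = kTB = 1.38×10⁻²³ × 245 × 4.20×10⁴ = 1.42×10⁻¹⁶ W = 142 aW

142 aW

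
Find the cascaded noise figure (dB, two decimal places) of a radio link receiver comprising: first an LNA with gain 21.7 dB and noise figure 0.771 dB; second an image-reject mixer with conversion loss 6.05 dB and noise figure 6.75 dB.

Convert to linear (a loss of L dB is a gain of −L dB): F_i = 10^(NF_i/10), G_i = 10^(G_i,dB/10)
  Stage 1: F_1 = 10^(0.771/10) = 1.194, G_1 = 10^(21.7/10) = 147.9
  Stage 2: F_2 = 10^(6.75/10) = 4.732, G_2 = 10^(−6.05/10) = 0.2483
Friis cascade:
  F = 1.194 + (4.732 − 1)/147.9 = 1.219
NF = 10 log₁₀(1.219) = 0.86 dB

0.86 dB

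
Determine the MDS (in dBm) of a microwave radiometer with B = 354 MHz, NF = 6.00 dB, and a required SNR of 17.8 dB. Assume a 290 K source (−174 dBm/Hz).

Sensitivity = −174 + 10 log₁₀(B) + NF + SNR_min
= −174 + 85.49 + 6.00 + 17.8
= −64.71 dBm → −64.7 dBm

−64.7 dBm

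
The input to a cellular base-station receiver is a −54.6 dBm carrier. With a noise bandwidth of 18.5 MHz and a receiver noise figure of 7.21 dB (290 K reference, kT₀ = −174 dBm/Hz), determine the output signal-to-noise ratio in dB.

Noise floor: N = −174 + 10 log₁₀(B) + NF
10 log₁₀(1.85×10⁷) = 72.67 dB
N = −174 + 72.67 + 7.21 = −94.12 dBm
SNR = P_sig − N = −54.6 − (−94.12) = 39.52 dB → 39.5 dB

39.5 dB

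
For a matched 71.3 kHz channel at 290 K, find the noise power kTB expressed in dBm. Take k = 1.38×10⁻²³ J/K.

P_n = kTB = 1.38×10⁻²³ × 290 × 7.13×10⁴ = 2.85×10⁻¹⁶ W
In dBm: 10 log₁₀(2.85×10⁻¹⁶ / 10⁻³) = −125.4 dBm

−125.4 dBm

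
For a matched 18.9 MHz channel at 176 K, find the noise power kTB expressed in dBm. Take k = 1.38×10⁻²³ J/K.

P_n = kTB = 1.38×10⁻²³ × 176 × 1.89×10⁷ = 4.59×10⁻¹⁴ W
In dBm: 10 log₁₀(4.59×10⁻¹⁴ / 10⁻³) = −103.4 dBm

−103.4 dBm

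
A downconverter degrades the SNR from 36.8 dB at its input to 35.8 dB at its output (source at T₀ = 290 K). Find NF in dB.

1.0 dB

NF (dB) = SNR_in(dB) − SNR_out(dB) when the source is at T₀
NF = 36.8 − 35.8 = 1.0 dB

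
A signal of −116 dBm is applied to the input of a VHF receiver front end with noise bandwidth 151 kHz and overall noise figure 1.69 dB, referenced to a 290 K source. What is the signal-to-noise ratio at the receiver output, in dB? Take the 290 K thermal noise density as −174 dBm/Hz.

4.5 dB

Noise floor: N = −174 + 10 log₁₀(B) + NF
10 log₁₀(1.51×10⁵) = 51.79 dB
N = −174 + 51.79 + 1.69 = −120.52 dBm
SNR = P_sig − N = −116 − (−120.52) = 4.52 dB → 4.5 dB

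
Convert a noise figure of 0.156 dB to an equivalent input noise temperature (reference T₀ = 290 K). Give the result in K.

F = 10^(0.156/10) = 1.03657
T_e = (F − 1)·T₀ = (1.03657 − 1) × 290 = 10.6 K

10.6 K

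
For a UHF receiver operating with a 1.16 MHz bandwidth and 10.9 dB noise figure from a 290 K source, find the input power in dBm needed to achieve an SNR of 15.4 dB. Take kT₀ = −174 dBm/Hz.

Sensitivity = −174 + 10 log₁₀(B) + NF + SNR_min
= −174 + 60.64 + 10.9 + 15.4
= −87.06 dBm → −87.1 dBm

−87.1 dBm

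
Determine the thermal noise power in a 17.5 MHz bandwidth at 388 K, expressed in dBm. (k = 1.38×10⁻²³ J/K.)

−100.3 dBm

P_n = kTB = 1.38×10⁻²³ × 388 × 1.75×10⁷ = 9.37×10⁻¹⁴ W
In dBm: 10 log₁₀(9.37×10⁻¹⁴ / 10⁻³) = −100.3 dBm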